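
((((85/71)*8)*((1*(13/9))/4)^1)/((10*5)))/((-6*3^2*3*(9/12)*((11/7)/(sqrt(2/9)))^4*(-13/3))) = 326536/306910425195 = 0.00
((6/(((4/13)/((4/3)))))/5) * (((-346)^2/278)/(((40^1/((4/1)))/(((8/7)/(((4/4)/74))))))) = 460667168/24325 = 18938.01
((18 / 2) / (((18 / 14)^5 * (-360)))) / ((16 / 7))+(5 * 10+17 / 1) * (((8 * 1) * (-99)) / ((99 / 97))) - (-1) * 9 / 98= -96277406770561 / 1851776640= -51991.91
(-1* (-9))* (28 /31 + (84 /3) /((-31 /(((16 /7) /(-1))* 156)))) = 2906.71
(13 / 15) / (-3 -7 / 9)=-39 / 170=-0.23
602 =602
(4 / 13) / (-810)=-2 / 5265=-0.00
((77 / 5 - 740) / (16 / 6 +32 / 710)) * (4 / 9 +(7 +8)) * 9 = -107266161 / 2888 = -37142.02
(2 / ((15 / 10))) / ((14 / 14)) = 4 / 3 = 1.33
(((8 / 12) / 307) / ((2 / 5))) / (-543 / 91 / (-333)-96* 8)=-0.00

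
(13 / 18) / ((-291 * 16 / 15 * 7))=-65 / 195552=-0.00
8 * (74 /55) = 592 /55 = 10.76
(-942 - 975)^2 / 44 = 3674889 / 44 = 83520.20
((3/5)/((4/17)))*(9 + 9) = 459/10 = 45.90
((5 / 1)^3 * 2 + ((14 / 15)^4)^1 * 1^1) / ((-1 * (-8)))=6347333 / 202500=31.34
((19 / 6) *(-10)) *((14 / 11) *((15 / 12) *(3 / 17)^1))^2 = -349125 / 139876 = -2.50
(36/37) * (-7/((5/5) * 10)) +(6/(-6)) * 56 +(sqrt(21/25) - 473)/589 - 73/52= -333669913/5666180 +sqrt(21)/2945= -58.89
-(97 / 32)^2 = -9.19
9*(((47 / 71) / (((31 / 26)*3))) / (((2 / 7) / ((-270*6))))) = -20786220 / 2201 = -9443.99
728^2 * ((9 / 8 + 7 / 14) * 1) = 861224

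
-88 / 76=-1.16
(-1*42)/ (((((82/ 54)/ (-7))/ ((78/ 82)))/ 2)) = 619164/ 1681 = 368.33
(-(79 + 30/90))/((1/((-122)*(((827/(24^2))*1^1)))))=6003193/432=13896.28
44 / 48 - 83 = -985 / 12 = -82.08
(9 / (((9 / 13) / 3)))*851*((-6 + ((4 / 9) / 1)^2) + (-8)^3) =-464004346 / 27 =-17185346.15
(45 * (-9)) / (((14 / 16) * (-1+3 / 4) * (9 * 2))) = 720 / 7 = 102.86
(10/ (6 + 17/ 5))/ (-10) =-5/ 47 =-0.11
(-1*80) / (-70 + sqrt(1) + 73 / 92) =1472 / 1255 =1.17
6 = 6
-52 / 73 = -0.71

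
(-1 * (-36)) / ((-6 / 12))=-72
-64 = -64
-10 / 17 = -0.59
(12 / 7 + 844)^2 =715232.65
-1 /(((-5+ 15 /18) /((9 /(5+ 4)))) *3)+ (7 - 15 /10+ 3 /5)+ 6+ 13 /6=1076 /75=14.35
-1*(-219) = 219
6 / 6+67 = 68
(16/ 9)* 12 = 64/ 3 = 21.33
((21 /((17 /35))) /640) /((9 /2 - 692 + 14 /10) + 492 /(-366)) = -44835 /456243008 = -0.00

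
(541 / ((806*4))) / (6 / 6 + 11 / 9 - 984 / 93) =-4869 / 242528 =-0.02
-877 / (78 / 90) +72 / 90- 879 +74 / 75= -1841908 / 975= -1889.14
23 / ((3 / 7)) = 161 / 3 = 53.67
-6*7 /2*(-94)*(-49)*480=-46428480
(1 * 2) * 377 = 754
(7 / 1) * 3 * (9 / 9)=21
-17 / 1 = -17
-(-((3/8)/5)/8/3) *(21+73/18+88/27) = 1529/17280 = 0.09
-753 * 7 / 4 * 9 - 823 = -50731 / 4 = -12682.75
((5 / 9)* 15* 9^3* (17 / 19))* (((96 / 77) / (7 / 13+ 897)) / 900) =0.01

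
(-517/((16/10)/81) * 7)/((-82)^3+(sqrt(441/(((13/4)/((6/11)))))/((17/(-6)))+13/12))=1202321715643433385/3618326689662402574 - 113022672840 * sqrt(858)/1809163344831201287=0.33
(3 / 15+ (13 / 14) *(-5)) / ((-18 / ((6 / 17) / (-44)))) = -311 / 157080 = -0.00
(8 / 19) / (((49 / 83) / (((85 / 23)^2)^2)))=133.04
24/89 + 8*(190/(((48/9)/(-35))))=-887751/89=-9974.73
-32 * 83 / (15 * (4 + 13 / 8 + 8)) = -21248 / 1635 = -13.00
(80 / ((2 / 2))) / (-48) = -5 / 3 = -1.67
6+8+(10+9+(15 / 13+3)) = 483 / 13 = 37.15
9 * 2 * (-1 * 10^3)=-18000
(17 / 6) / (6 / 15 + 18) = 85 / 552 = 0.15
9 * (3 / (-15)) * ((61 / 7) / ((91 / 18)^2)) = -177876 / 289835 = -0.61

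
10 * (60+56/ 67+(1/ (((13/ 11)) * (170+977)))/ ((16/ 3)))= 4862189935/ 7992296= 608.36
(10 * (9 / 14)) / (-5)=-1.29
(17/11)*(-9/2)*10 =-765/11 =-69.55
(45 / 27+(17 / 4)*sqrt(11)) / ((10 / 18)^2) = 51.07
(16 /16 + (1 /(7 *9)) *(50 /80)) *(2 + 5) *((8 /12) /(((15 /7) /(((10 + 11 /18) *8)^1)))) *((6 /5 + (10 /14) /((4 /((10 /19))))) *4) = 334627798 /346275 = 966.36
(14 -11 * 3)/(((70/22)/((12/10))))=-1254/175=-7.17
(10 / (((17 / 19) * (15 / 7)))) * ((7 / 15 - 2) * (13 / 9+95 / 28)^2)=-187.13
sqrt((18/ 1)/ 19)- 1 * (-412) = 3 * sqrt(38)/ 19 + 412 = 412.97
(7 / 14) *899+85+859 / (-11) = 10041 / 22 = 456.41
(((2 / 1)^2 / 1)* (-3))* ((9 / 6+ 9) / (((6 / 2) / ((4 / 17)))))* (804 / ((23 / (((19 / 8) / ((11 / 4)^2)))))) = -5132736 / 47311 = -108.49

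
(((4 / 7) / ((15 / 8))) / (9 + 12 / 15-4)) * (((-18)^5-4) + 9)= -60466016 / 609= -99287.38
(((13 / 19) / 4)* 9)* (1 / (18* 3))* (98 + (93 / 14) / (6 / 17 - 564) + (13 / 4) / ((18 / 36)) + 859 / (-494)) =378283781 / 129139808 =2.93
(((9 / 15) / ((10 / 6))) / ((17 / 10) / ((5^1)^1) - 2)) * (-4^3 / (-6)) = -192 / 83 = -2.31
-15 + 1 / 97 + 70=5336 / 97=55.01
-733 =-733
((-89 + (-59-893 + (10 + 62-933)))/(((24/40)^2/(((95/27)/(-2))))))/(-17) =-752875/1377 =-546.75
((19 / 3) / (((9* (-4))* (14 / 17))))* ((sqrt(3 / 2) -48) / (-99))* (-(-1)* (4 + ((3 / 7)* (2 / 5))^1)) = -94316 / 218295 + 23579* sqrt(6) / 5239080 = -0.42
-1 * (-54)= 54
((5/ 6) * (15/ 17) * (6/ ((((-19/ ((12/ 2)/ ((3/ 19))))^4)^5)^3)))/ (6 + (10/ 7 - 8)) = -151320947479648665600/ 17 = -8901232204685215623.53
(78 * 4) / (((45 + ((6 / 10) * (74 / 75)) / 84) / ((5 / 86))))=4095000 / 10160341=0.40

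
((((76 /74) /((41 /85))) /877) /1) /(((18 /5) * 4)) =8075 /47894724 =0.00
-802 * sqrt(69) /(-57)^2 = -802 * sqrt(69) /3249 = -2.05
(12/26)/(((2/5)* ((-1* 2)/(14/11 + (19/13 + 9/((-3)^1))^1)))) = 285/1859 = 0.15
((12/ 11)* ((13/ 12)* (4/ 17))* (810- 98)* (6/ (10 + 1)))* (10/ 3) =740480/ 2057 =359.98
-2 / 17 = -0.12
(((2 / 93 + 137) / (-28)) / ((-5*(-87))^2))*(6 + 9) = -12743 / 32849460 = -0.00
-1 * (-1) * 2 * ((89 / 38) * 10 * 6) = 5340 / 19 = 281.05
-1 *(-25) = 25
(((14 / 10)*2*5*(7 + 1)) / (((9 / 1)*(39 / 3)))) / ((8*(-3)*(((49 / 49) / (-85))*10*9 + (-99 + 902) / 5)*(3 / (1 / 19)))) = -1190 / 271314927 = -0.00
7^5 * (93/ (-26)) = -1563051/ 26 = -60117.35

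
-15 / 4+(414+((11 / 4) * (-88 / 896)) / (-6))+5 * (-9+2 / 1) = 1008793 / 2688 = 375.30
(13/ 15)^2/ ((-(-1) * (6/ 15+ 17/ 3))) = 13/ 105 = 0.12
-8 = -8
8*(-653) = -5224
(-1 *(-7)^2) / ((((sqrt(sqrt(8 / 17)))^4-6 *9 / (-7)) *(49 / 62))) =-3689 / 487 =-7.57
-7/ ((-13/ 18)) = 126/ 13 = 9.69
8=8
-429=-429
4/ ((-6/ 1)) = -2/ 3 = -0.67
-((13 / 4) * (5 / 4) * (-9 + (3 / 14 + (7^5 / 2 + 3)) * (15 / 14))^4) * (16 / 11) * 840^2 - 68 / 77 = -35373786825579893465712241376 / 1294139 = -27333838811425892787183.02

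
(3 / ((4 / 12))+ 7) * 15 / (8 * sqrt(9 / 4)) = 20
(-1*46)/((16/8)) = -23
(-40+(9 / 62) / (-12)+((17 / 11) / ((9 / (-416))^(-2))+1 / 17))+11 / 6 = -114724238195 / 3009616896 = -38.12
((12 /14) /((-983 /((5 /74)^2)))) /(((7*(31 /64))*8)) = -300 /2044159313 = -0.00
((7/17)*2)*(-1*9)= -126/17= -7.41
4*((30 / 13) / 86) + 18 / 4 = 5151 / 1118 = 4.61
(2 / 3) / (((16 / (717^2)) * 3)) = 57121 / 8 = 7140.12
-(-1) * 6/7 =6/7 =0.86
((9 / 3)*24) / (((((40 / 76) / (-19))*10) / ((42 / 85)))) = -272916 / 2125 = -128.43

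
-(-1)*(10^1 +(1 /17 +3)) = 222 /17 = 13.06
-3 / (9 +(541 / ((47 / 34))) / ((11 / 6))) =-517 / 38339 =-0.01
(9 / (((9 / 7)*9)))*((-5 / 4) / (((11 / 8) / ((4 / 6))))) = -140 / 297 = -0.47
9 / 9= 1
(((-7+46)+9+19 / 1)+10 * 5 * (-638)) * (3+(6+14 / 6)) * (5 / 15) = -120258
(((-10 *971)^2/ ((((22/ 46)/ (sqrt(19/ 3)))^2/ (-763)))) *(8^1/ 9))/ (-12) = 1446113120366600/ 9801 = 147547507434.61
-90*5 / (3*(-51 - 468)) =50 / 173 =0.29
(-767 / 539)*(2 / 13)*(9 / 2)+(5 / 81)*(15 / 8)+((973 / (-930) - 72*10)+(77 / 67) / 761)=-664231128235849 / 920097125640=-721.91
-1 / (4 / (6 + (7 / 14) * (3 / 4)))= -51 / 32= -1.59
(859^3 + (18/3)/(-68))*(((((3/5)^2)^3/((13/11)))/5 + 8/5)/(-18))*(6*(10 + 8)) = -105577384995708531/17265625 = -6114889266.72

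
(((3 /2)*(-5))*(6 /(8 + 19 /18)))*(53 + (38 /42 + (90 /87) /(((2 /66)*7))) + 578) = -14958000 /4727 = -3164.37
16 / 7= 2.29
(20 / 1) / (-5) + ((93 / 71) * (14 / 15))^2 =-315744 / 126025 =-2.51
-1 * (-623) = 623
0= 0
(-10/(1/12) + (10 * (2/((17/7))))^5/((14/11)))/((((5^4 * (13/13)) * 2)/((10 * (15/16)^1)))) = 3156541287/14198570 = 222.31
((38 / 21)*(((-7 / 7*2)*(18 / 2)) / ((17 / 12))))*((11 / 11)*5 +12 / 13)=-136.18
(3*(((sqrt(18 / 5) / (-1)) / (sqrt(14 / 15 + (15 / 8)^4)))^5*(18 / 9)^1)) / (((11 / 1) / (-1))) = 56358560858112*sqrt(4900314) / 5992536146126452549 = 0.02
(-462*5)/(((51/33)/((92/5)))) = -467544/17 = -27502.59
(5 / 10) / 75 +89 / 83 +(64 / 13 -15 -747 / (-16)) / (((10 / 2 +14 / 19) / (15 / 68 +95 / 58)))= 3601223252461 / 278314670400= 12.94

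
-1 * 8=-8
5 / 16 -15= -235 / 16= -14.69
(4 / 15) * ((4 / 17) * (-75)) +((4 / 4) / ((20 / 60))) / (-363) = -9697 / 2057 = -4.71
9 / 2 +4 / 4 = 11 / 2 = 5.50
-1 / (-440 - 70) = 1 / 510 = 0.00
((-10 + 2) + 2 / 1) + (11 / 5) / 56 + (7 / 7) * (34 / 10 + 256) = 70963 / 280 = 253.44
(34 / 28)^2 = 1.47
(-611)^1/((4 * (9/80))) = -12220/9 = -1357.78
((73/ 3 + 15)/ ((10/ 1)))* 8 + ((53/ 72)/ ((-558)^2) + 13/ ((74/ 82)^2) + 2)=7585074003073/ 153452633760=49.43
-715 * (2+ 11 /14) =-27885 /14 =-1991.79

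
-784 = -784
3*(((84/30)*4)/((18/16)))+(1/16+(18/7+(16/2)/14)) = 55561/1680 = 33.07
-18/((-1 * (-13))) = -18/13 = -1.38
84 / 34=42 / 17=2.47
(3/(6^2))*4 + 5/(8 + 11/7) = 172/201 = 0.86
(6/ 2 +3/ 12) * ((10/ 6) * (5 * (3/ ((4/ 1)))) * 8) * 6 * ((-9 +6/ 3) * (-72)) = 491400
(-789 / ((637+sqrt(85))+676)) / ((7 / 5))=-1726595 / 4022396+1315*sqrt(85) / 4022396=-0.43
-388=-388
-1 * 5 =-5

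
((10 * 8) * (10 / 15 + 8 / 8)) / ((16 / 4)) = 100 / 3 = 33.33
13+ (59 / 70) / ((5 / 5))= 969 / 70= 13.84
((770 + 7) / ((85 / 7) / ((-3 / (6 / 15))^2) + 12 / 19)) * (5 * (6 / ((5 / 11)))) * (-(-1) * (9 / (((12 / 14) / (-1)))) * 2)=-3222689085 / 2536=-1270776.45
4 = 4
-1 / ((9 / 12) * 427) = -4 / 1281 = -0.00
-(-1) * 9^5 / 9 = 6561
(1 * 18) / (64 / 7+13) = 126 / 155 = 0.81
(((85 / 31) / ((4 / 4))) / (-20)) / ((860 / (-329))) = 5593 / 106640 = 0.05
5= 5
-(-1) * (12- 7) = 5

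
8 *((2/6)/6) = 4/9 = 0.44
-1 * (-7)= 7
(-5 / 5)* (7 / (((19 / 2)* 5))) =-14 / 95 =-0.15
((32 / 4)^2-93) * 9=-261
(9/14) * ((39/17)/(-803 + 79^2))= 351/1294244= 0.00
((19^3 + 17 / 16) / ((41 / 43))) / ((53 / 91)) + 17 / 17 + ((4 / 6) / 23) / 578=8565249010669 / 693308688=12354.16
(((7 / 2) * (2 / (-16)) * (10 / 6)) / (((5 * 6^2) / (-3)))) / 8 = 7 / 4608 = 0.00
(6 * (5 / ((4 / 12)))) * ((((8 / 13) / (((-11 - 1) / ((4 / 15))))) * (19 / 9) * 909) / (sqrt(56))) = -7676 * sqrt(14) / 91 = -315.61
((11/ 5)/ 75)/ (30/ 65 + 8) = 13/ 3750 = 0.00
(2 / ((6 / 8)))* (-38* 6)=-608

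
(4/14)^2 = 4/49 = 0.08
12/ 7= 1.71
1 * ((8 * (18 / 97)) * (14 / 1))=2016 / 97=20.78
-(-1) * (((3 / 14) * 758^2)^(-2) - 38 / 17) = -28225584052375 / 12627234971172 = -2.24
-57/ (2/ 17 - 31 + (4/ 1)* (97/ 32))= 7752/ 2551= 3.04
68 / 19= 3.58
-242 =-242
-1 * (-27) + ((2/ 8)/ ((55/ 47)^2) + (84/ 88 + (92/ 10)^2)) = 1364603/ 12100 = 112.78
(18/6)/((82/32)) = 48/41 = 1.17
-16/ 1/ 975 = -16/ 975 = -0.02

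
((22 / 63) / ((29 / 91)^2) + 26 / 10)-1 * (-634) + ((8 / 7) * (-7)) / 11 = 266142067 / 416295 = 639.31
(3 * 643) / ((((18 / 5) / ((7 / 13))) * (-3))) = -22505 / 234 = -96.18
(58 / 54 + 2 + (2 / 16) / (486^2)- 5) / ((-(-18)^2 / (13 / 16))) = 47309171 / 9795520512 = 0.00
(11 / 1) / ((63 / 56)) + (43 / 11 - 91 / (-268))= 372149 / 26532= 14.03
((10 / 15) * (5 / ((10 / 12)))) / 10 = 0.40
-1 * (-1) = 1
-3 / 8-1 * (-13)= 101 / 8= 12.62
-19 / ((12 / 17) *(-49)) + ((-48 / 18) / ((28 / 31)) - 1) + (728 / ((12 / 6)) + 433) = 793.60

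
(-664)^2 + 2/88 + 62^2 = 19568561/44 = 444740.02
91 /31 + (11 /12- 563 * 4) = -836311 /372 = -2248.15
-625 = -625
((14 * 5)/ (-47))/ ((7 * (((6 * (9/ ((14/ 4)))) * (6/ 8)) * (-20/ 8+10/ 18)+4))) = 20/ 1739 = 0.01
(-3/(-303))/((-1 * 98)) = -1/9898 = -0.00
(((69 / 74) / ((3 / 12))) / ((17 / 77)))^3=1199801594376 / 248858189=4821.23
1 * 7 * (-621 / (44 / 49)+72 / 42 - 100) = -5528.98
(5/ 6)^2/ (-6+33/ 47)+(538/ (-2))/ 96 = -2.93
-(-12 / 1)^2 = -144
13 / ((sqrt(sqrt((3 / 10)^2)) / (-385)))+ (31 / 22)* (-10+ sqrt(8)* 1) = -5005* sqrt(30) / 3 - 155 / 11+ 31* sqrt(2) / 11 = -9147.94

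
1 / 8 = 0.12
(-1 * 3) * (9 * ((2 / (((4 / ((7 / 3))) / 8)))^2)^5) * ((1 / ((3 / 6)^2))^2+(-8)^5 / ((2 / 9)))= 43671251281573314560 / 2187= 19968564829251629.89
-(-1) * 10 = 10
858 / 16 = 429 / 8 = 53.62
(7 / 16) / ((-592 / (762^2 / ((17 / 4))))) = -1016127 / 10064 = -100.97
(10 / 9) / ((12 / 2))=5 / 27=0.19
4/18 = 2/9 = 0.22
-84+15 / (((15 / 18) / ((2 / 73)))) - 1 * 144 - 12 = -17484 / 73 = -239.51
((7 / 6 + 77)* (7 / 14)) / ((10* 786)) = 469 / 94320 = 0.00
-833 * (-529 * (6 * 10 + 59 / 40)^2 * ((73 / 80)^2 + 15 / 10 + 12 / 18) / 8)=153441270362396779 / 245760000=624354127.45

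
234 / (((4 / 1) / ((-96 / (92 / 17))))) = -23868 / 23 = -1037.74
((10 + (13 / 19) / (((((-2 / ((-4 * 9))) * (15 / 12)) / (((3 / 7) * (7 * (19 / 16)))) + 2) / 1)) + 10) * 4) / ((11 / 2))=42142 / 2849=14.79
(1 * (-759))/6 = -253/2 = -126.50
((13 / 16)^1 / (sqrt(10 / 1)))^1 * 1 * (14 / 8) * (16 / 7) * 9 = 117 * sqrt(10) / 40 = 9.25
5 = 5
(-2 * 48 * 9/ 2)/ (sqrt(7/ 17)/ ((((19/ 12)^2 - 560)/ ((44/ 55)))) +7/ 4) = -4733000782430400/ 19173030268559 - 1598078730240 * sqrt(119)/ 134211211879913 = -246.99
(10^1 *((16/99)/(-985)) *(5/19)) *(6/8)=-40/123519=-0.00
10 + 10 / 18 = 95 / 9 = 10.56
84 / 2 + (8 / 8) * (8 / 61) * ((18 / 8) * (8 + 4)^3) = 33666 / 61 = 551.90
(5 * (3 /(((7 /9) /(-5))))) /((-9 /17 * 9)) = 425 /21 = 20.24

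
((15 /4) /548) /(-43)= -15 /94256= -0.00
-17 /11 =-1.55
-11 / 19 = -0.58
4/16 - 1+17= 65/4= 16.25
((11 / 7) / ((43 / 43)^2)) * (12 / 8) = 2.36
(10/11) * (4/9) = 40/99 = 0.40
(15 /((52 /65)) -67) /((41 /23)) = -4439 /164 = -27.07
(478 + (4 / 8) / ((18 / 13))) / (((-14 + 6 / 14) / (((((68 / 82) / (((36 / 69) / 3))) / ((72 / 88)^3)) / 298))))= -62735190287 / 60923346480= -1.03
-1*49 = -49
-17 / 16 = -1.06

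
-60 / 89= -0.67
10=10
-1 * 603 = -603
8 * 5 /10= 4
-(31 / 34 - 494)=16765 / 34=493.09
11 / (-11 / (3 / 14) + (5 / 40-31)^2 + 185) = 2112 / 208691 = 0.01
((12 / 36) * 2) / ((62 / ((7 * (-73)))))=-511 / 93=-5.49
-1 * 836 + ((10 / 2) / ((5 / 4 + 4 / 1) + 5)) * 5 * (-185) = -52776 / 41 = -1287.22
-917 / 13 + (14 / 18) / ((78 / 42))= -8204 / 117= -70.12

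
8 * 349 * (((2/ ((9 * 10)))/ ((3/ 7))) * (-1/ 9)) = -19544/ 1215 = -16.09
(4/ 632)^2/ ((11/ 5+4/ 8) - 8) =-0.00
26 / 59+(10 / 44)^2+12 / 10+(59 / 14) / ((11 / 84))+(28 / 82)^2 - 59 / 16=29092714039 / 960052720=30.30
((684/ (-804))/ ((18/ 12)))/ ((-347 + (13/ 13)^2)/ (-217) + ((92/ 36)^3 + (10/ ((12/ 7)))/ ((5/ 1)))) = -12022668/ 412322221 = -0.03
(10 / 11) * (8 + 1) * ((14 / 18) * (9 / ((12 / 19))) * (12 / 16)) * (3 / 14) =2565 / 176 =14.57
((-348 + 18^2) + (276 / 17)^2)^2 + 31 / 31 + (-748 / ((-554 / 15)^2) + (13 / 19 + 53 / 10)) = 57407.30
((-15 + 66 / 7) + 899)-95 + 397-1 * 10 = 8298 / 7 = 1185.43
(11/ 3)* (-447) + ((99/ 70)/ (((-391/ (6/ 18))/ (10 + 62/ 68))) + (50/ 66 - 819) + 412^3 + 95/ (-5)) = 306793309643803/ 4387020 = 69932051.74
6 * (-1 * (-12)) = 72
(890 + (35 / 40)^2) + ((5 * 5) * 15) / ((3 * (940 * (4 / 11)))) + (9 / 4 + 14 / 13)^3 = 3066230865 / 3304288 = 927.96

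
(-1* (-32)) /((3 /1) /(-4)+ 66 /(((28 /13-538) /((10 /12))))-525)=-445824 /7326179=-0.06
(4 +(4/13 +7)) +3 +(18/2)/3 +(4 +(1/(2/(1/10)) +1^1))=5813/260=22.36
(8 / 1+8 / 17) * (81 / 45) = 1296 / 85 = 15.25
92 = 92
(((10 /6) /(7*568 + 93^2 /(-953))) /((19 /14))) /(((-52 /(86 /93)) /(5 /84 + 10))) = -0.00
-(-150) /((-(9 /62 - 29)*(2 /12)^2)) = 334800 /1789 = 187.14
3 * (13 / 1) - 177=-138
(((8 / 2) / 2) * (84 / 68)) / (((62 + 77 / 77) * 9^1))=2 / 459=0.00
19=19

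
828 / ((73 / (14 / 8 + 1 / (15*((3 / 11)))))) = 22.62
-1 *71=-71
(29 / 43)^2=841 / 1849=0.45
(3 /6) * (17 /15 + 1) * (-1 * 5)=-16 /3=-5.33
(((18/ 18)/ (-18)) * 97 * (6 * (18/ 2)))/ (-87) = 97/ 29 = 3.34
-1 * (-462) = 462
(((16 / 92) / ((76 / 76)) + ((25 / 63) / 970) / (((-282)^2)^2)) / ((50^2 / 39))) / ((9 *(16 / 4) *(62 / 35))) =4019222567978839 / 94473813987950976000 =0.00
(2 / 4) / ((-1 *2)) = -1 / 4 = -0.25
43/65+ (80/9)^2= 419483/5265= 79.67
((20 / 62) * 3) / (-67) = -30 / 2077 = -0.01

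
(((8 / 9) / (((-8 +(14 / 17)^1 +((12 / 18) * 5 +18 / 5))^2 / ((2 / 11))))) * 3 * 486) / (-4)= -996.50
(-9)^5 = -59049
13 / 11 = 1.18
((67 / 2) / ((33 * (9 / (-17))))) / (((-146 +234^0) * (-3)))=-1139 / 258390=-0.00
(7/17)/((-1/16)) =-6.59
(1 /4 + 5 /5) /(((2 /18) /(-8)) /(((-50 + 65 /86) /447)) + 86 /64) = 508200 /597571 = 0.85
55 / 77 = 5 / 7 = 0.71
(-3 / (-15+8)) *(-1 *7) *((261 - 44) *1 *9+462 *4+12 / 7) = -79857 / 7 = -11408.14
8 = 8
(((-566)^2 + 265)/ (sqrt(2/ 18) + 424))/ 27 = 320621/ 11457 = 27.98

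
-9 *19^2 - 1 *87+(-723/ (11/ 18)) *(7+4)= -16350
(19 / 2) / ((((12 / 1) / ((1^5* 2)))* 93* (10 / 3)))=19 / 3720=0.01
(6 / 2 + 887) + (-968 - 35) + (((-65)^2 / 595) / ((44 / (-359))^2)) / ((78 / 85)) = 32698069 / 81312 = 402.13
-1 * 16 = -16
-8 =-8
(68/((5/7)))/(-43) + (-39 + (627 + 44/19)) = 2402396/4085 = 588.10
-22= -22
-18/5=-3.60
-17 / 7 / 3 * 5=-85 / 21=-4.05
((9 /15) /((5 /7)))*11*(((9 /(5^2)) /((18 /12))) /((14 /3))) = 297 /625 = 0.48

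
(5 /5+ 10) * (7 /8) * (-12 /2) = -231 /4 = -57.75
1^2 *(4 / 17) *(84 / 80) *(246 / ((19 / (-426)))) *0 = 0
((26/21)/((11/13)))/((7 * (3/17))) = 5746/4851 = 1.18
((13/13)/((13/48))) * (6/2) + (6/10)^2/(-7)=25083/2275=11.03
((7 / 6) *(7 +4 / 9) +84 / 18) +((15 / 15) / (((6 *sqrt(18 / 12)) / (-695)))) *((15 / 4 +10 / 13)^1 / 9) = 721 / 54-163325 *sqrt(6) / 8424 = -34.14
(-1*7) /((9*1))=-7 /9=-0.78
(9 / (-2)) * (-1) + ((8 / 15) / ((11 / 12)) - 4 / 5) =471 / 110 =4.28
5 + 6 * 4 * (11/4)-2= 69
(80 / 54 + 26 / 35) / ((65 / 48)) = 33632 / 20475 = 1.64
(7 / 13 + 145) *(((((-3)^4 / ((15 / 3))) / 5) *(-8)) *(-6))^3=111198748852224 / 203125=547439994.35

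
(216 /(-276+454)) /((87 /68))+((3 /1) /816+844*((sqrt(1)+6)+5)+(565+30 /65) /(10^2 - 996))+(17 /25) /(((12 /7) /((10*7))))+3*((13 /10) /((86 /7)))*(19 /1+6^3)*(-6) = 9708.49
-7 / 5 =-1.40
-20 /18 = -10 /9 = -1.11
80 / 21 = 3.81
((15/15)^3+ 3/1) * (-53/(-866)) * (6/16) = 159/1732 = 0.09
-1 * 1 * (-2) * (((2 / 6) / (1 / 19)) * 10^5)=3800000 / 3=1266666.67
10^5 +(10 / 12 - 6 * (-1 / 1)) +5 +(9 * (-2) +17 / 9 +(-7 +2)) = 1799833 / 18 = 99990.72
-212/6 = -106/3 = -35.33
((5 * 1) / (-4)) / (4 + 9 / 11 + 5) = -55 / 432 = -0.13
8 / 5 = 1.60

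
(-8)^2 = 64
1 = 1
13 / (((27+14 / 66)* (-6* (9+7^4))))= -143 / 4328360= -0.00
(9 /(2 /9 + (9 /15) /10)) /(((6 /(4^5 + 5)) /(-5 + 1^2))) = -2778300 /127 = -21876.38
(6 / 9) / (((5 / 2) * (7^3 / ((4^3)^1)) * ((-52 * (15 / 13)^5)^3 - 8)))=-745538723919392 / 18023832396724127039745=-0.00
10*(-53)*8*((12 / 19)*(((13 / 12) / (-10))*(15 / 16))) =10335 / 38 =271.97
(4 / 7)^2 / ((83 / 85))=1360 / 4067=0.33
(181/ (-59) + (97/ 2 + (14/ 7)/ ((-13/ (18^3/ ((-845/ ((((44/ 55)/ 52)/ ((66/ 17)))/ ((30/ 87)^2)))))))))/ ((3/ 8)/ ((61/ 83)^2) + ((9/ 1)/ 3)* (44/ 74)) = 193388293822600516/ 10539956172013125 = 18.35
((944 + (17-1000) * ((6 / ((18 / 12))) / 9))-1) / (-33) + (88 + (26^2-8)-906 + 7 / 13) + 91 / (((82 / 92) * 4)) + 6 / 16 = -175902613 / 1266408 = -138.90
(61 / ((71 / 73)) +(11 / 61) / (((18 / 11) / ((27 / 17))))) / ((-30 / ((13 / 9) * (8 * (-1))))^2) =2504254168 / 268370415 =9.33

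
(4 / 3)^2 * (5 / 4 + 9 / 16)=29 / 9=3.22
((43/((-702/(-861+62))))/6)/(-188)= -731/16848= -0.04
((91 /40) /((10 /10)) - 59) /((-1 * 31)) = 2269 /1240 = 1.83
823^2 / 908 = 677329 / 908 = 745.96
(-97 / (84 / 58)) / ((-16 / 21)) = 2813 / 32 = 87.91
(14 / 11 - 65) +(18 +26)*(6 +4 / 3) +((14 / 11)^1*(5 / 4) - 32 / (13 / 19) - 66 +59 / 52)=255505 / 1716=148.90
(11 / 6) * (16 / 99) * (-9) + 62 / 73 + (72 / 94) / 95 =-1.81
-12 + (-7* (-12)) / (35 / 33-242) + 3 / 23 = -2234379 / 182873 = -12.22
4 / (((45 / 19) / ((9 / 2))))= 38 / 5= 7.60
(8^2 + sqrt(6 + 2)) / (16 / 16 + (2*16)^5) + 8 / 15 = 2*sqrt(2) / 33554433 + 89478808 / 167772165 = 0.53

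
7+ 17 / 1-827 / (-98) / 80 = 188987 / 7840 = 24.11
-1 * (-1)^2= -1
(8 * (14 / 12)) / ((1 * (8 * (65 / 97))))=679 / 390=1.74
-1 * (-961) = 961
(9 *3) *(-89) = -2403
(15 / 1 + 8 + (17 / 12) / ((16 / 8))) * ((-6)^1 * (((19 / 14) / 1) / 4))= -10811 / 224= -48.26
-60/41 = -1.46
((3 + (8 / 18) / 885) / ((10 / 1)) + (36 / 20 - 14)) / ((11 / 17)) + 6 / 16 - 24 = -147248683 / 3504600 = -42.02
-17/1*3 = -51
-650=-650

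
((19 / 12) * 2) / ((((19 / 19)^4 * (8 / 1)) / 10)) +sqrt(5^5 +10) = 95 / 24 +sqrt(3135) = 59.95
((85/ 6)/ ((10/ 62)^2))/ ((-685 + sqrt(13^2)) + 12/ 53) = -865861/ 1068120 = -0.81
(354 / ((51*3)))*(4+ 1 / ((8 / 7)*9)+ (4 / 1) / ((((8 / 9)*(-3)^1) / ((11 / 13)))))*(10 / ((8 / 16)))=130.86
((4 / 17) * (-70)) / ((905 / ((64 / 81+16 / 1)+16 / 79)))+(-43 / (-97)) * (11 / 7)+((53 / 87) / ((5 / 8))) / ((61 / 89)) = 213973503284479 / 118251652355865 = 1.81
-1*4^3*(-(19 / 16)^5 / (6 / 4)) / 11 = 2476099 / 270336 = 9.16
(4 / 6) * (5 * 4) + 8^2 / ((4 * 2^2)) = 52 / 3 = 17.33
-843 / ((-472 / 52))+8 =11903 / 118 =100.87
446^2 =198916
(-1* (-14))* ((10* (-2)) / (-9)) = 280 / 9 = 31.11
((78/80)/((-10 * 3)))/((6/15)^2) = -13/64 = -0.20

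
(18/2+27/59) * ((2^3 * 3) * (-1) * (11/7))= -147312/413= -356.69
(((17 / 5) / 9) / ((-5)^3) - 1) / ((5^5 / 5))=-5642 / 3515625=-0.00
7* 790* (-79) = -436870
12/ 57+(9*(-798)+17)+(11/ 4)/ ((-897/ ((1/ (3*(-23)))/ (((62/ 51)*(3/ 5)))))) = -2089537866019/ 291639816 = -7164.79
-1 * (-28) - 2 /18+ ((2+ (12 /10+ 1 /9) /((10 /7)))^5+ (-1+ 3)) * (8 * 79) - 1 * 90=311056091669168147 /2306601562500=134854.71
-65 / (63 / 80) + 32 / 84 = -5176 / 63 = -82.16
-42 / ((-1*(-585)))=-14 / 195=-0.07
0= 0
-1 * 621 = -621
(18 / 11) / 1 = 18 / 11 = 1.64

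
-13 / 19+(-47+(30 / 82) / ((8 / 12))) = -73437 / 1558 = -47.14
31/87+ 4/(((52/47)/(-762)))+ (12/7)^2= -2751.63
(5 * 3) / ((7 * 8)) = 15 / 56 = 0.27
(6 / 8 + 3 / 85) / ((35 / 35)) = 267 / 340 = 0.79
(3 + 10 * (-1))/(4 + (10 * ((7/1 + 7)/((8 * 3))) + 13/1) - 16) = -42/41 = -1.02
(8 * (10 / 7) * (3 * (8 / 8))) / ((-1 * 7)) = -240 / 49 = -4.90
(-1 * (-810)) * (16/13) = 12960/13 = 996.92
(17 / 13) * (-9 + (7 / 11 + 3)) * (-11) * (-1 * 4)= -4012 / 13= -308.62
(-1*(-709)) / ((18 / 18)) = 709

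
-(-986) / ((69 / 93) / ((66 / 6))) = 336226 / 23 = 14618.52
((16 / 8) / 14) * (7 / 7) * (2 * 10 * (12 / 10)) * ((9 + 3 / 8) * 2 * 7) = 450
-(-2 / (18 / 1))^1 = 1 / 9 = 0.11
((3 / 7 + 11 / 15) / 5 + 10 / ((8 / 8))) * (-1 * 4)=-21488 / 525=-40.93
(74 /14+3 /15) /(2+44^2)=32 /11305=0.00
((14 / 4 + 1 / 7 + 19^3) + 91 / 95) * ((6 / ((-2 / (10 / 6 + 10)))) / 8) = -9128589 / 304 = -30028.25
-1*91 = -91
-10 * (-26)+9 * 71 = 899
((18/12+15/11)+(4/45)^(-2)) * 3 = 68337/176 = 388.28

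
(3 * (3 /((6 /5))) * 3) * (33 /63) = 165 /14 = 11.79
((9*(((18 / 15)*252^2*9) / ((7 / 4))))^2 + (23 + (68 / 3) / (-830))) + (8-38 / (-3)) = 77445814457230631 / 6225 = 12441094691924.60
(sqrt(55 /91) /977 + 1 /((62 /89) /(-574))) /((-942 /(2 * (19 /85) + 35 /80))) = 10242743 /13238240 - 401 * sqrt(5005) /37966845280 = 0.77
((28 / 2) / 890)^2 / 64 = 49 / 12673600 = 0.00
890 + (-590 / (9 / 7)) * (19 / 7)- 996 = -12164 / 9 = -1351.56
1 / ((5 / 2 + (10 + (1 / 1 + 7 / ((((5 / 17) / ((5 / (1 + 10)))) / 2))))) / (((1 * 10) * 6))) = 1320 / 773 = 1.71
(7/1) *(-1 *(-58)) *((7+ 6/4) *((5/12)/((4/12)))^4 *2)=2156875/128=16850.59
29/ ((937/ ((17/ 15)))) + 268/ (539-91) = 996901/ 1574160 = 0.63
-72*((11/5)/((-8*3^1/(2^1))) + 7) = -2454/5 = -490.80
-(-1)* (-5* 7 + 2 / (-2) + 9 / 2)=-63 / 2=-31.50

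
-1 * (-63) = 63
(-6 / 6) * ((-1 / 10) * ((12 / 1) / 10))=3 / 25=0.12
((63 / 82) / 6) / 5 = 0.03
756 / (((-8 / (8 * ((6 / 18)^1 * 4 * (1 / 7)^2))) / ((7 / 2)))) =-72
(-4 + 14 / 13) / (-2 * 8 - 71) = 38 / 1131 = 0.03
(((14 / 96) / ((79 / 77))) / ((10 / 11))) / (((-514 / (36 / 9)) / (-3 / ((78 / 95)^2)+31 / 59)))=2784299903 / 583030693440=0.00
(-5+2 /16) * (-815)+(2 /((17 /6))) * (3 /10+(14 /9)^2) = 72981823 /18360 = 3975.04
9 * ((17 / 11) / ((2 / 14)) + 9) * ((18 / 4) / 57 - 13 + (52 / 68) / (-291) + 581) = 34920459165 / 344641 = 101324.16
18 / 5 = 3.60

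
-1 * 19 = -19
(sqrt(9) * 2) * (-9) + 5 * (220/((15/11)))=2258/3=752.67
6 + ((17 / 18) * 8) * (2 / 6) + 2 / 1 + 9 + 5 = 662 / 27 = 24.52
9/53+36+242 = 14743/53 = 278.17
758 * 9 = 6822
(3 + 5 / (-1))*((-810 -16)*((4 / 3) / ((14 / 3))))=472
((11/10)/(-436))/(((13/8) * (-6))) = 11/42510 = 0.00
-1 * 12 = -12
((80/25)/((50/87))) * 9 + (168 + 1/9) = 245501/1125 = 218.22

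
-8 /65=-0.12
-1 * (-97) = 97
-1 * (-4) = 4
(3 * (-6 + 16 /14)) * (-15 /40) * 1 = 153 /28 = 5.46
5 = 5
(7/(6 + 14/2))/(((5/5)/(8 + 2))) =70/13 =5.38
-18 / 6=-3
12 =12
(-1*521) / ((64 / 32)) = -521 / 2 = -260.50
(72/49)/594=4/1617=0.00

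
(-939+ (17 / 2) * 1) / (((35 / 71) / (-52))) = 3435406 / 35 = 98154.46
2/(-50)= -1/25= -0.04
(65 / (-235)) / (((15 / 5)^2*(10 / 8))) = -52 / 2115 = -0.02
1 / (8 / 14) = 7 / 4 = 1.75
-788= -788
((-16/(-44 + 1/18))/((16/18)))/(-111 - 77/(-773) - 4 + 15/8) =-24736/6825539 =-0.00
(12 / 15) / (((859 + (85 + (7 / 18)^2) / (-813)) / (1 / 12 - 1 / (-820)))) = 18263232 / 231899401975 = 0.00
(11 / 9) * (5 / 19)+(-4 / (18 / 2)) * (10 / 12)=-25 / 513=-0.05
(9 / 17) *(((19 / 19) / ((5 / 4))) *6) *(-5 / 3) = -72 / 17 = -4.24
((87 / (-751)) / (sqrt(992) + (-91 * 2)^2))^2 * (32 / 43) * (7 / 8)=3633310443609 / 456182555934507310562572 - 438752223 * sqrt(62) / 228091277967253655281286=0.00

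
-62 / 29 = -2.14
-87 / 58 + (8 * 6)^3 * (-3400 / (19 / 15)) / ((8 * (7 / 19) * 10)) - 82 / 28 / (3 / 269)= -211512746 / 21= -10072035.52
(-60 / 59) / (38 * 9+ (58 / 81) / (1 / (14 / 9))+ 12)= -0.00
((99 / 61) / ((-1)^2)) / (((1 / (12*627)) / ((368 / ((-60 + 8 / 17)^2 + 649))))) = 7201732032 / 6719455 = 1071.77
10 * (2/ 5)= 4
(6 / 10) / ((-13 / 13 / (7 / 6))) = -7 / 10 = -0.70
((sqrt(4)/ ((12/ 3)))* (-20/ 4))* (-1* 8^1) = 20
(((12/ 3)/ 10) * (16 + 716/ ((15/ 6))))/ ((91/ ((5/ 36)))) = 12/ 65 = 0.18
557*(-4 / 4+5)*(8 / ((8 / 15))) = 33420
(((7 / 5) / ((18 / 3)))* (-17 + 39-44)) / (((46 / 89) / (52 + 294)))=-1185569 / 345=-3436.43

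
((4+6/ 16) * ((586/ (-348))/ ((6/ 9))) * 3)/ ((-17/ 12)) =23.40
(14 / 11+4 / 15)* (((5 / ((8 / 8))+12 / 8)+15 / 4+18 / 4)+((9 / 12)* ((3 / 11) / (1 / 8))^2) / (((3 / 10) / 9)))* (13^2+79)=928801292 / 19965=46521.48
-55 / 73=-0.75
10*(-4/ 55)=-8/ 11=-0.73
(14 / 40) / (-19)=-7 / 380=-0.02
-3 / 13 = -0.23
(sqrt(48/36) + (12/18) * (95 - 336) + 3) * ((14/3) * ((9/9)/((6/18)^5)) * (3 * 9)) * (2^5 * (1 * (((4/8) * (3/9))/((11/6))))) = -14043456 + 653184 * sqrt(3)/11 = -13940606.19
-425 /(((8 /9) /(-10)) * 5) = 3825 /4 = 956.25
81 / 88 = 0.92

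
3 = 3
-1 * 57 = -57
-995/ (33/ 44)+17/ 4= -1322.42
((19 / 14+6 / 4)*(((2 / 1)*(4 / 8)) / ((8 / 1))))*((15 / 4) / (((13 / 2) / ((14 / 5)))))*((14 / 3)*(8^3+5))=18095 / 13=1391.92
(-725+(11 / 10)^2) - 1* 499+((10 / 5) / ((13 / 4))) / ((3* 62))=-147834911 / 120900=-1222.79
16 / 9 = 1.78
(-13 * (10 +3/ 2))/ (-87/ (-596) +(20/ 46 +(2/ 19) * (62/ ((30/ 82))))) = -584063610/ 71960357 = -8.12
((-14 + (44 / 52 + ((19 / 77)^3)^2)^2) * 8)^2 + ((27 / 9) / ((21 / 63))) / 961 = 584909716459991025779482693563988490442951637647551422585 / 51793373719426404078149062130843519014051911851018161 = 11293.14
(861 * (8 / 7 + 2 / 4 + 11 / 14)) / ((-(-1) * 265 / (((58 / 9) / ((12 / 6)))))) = 20213 / 795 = 25.43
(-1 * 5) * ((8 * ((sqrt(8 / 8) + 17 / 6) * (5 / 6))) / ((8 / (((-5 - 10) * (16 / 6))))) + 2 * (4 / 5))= 5678 / 9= 630.89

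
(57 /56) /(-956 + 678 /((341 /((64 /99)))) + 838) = -641421 /73549840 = -0.01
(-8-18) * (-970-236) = 31356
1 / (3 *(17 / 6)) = 2 / 17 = 0.12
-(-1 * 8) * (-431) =-3448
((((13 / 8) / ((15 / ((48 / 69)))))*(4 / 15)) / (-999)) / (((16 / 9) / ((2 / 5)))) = -13 / 2872125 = -0.00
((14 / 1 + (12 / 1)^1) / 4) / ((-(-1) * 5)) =13 / 10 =1.30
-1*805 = -805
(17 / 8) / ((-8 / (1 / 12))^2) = 17 / 73728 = 0.00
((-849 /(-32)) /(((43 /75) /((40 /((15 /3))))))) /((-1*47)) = -63675 /8084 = -7.88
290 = 290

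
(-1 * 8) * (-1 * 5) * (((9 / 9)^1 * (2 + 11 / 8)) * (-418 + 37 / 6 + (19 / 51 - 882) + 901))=-1801395 / 34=-52982.21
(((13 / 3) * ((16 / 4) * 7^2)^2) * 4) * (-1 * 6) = -3995264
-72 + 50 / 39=-2758 / 39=-70.72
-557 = -557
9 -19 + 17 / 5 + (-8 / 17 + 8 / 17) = -33 / 5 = -6.60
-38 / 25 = -1.52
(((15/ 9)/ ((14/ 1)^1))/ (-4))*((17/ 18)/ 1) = -85/ 3024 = -0.03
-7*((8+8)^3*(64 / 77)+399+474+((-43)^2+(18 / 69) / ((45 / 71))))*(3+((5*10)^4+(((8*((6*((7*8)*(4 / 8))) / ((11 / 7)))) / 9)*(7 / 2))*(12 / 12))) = -6714232954604960 / 25047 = -268065355316.20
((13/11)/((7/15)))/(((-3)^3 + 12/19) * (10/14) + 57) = 1235/18612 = 0.07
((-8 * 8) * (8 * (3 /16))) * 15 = -1440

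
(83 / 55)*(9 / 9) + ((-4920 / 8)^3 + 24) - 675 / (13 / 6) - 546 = -166315583026 / 715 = -232609207.03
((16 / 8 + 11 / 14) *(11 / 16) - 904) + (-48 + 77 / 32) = -26535 / 28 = -947.68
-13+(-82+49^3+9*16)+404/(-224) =6590987/56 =117696.20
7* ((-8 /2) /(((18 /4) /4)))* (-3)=224 /3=74.67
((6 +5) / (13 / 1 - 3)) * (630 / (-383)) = -1.81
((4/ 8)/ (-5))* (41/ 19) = -41/ 190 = -0.22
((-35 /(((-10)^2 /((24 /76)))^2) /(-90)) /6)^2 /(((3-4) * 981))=-49 /115060410900000000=-0.00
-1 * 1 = -1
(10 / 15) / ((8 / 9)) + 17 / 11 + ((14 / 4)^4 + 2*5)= 28575 / 176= 162.36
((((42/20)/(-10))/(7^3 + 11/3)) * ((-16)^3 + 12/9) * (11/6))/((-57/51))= -4.07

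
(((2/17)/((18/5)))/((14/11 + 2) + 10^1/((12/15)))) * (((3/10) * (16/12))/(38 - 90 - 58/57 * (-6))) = -0.00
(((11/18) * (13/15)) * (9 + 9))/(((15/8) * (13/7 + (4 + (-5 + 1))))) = 616/225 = 2.74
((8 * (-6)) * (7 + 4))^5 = -41036433850368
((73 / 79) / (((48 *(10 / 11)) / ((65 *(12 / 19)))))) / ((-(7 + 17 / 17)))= -10439 / 96064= -0.11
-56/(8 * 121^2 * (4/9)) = -63/58564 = -0.00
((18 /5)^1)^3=5832 /125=46.66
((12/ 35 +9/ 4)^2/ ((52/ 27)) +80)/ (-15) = -5.57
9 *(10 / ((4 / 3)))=135 / 2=67.50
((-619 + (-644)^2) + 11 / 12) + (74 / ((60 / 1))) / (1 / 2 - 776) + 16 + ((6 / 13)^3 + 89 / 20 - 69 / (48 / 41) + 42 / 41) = 13884229538832517 / 33530262480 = 414080.55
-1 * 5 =-5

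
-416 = -416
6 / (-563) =-6 / 563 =-0.01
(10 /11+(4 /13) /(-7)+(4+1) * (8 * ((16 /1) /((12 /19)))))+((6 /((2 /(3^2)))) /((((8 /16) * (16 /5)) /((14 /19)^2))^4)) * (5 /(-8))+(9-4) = 6652080851563720819 /6528209895951744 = 1018.97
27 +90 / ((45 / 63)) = 153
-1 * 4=-4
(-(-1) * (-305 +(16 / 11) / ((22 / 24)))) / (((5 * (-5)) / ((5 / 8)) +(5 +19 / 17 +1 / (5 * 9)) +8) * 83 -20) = 28085445 / 200531969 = 0.14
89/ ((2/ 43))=3827/ 2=1913.50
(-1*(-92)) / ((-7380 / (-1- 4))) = 23 / 369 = 0.06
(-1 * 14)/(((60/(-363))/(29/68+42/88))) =76.55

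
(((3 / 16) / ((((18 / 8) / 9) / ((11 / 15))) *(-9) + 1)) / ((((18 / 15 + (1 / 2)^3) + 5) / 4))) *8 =-960 / 2093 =-0.46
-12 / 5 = -2.40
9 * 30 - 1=269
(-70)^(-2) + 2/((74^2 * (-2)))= 36/1677025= 0.00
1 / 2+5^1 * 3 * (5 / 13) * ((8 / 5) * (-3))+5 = -577 / 26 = -22.19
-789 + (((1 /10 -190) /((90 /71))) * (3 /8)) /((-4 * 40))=-100947057 /128000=-788.65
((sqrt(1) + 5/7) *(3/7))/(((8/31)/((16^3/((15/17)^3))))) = 311916544/18375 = 16975.05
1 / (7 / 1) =1 / 7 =0.14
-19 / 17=-1.12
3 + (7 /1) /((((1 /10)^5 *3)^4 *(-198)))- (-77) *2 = -349999999999998741017 /8019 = -43646339942636081.93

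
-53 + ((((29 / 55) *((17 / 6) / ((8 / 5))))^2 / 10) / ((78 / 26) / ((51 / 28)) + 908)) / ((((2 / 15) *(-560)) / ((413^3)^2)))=-2929173075190461388391 / 459852349440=-6369812133.74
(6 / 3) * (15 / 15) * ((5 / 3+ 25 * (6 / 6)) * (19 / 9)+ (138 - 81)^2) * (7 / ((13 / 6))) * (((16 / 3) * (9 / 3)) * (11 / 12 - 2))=-9995216 / 27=-370193.19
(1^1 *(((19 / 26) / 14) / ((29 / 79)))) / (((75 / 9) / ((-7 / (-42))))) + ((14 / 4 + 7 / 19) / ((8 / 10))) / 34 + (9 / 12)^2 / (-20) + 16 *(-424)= -9252098509581 / 1363835200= -6783.88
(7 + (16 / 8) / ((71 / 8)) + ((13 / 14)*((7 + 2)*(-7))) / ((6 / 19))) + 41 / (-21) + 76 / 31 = -32821609 / 184884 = -177.53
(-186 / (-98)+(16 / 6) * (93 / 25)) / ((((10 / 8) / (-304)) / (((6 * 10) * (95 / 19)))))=-211248384 / 245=-862238.30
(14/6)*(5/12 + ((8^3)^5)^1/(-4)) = -738871813865437/36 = -20524217051817.69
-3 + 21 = 18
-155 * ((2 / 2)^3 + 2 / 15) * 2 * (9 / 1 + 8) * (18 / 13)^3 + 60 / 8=-69632229 / 4394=-15847.12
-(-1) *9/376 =9/376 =0.02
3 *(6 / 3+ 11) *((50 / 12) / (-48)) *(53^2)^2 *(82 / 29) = -105140659325 / 1392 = -75532082.85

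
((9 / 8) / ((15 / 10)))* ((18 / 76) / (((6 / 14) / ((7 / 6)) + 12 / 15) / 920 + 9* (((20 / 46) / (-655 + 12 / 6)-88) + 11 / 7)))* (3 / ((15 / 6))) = -298052055 / 1087660056299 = -0.00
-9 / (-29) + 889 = 25790 / 29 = 889.31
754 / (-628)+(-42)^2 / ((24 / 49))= 565247 / 157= 3600.30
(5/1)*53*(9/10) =477/2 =238.50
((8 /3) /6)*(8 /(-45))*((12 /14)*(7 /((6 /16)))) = -512 /405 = -1.26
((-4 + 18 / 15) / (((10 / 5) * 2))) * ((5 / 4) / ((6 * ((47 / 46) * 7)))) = -23 / 1128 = -0.02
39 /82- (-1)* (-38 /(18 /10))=-15229 /738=-20.64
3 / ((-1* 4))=-3 / 4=-0.75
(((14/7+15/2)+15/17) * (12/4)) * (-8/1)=-4236/17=-249.18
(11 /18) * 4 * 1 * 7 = 154 /9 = 17.11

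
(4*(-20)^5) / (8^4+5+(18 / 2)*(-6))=-12800000 / 4047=-3162.84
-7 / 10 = -0.70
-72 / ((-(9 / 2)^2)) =32 / 9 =3.56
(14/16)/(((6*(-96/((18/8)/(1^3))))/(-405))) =2835/2048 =1.38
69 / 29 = 2.38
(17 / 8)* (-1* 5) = -10.62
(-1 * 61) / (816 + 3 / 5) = -305 / 4083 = -0.07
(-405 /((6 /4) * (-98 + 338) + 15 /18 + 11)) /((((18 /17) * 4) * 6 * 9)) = -85 /17848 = -0.00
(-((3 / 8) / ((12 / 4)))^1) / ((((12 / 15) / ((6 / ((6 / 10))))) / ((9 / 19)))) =-225 / 304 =-0.74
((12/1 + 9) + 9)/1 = 30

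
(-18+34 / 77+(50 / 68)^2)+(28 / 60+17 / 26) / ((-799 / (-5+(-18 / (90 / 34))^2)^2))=-9892986823801 / 509871862500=-19.40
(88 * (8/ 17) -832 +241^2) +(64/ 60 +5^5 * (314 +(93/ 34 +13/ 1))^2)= 5892549106111/ 17340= 339824054.56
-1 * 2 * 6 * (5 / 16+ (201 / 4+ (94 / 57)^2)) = -2769817 / 4332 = -639.39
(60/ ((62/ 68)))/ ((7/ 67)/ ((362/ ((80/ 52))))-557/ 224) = -24013400320/ 907224579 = -26.47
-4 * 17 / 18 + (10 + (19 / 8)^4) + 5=1586585 / 36864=43.04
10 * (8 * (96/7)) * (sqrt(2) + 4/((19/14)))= 7680 * sqrt(2)/7 + 61440/19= 4785.28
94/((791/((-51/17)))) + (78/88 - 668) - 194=-29982607/34804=-861.47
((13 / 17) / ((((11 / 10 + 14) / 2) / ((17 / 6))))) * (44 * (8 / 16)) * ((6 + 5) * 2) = 62920 / 453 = 138.90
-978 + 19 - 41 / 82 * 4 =-961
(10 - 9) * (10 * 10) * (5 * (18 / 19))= 9000 / 19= 473.68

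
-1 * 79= -79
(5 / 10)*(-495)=-495 / 2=-247.50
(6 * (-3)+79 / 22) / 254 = -317 / 5588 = -0.06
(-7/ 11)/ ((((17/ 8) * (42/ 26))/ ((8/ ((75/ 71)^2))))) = -4194112/ 3155625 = -1.33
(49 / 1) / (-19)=-49 / 19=-2.58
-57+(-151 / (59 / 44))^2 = 43944319 / 3481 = 12624.05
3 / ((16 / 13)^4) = 85683 / 65536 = 1.31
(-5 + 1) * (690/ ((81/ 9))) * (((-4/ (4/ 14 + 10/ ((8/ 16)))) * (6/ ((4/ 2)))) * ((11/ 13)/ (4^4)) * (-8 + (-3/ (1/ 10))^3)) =-14947240/ 923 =-16194.19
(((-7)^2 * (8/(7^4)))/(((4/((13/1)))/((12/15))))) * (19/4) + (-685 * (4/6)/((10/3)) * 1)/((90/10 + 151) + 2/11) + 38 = 16905433/431690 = 39.16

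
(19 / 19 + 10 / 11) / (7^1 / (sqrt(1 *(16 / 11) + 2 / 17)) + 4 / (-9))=0.37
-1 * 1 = -1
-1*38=-38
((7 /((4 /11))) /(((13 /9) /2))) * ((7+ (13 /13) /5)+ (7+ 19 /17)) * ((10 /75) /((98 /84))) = 257796 /5525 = 46.66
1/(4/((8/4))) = 1/2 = 0.50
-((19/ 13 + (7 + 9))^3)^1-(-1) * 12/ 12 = -11694886/ 2197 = -5323.12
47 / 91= 0.52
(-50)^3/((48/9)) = -46875/2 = -23437.50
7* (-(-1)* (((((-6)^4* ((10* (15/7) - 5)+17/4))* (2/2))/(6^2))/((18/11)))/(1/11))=70059/2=35029.50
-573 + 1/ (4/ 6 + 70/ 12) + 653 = 80.15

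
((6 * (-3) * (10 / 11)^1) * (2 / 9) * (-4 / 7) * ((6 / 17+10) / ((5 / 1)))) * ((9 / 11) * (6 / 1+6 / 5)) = 165888 / 6545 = 25.35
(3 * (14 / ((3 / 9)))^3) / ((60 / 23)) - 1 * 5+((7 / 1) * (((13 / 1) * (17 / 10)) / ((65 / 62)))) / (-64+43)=6389188 / 75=85189.17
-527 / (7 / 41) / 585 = -5.28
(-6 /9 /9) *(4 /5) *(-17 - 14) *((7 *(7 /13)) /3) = 12152 /5265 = 2.31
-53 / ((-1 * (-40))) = -53 / 40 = -1.32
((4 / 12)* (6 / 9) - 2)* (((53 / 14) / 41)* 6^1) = -848 / 861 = -0.98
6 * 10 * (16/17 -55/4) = -13065/17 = -768.53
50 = 50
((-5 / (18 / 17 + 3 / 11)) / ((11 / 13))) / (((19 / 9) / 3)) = -9945 / 1577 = -6.31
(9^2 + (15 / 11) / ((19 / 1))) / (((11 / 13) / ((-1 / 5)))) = -220272 / 11495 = -19.16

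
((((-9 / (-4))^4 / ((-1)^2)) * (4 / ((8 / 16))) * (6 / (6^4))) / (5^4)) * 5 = 243 / 32000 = 0.01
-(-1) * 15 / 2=15 / 2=7.50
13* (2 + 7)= 117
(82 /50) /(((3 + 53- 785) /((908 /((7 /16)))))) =-595648 /127575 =-4.67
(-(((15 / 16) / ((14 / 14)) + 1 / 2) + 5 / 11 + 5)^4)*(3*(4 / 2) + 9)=-33844.16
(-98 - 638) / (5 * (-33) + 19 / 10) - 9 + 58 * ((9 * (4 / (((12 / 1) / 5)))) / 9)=451033 / 4893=92.18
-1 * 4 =-4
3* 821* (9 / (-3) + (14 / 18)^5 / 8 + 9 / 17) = -16054445645 / 2676888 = -5997.43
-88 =-88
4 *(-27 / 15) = -36 / 5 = -7.20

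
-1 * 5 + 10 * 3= 25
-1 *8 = -8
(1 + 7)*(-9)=-72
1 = 1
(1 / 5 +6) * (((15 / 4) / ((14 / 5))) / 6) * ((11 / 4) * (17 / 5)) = 5797 / 448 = 12.94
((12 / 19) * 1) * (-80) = -960 / 19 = -50.53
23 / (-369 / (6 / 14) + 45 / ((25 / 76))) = -115 / 3621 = -0.03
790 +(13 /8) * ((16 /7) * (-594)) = -9914 /7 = -1416.29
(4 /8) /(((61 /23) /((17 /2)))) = 391 /244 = 1.60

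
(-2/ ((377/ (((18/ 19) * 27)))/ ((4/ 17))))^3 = -58773123072/ 1805641873397011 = -0.00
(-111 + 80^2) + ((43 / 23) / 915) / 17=2249984128 / 357765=6289.00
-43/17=-2.53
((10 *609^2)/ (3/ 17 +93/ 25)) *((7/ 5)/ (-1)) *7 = -858177425/ 92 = -9328015.49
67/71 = 0.94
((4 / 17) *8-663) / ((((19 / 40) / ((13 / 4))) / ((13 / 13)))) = -1461070 / 323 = -4523.44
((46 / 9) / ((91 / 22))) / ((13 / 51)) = 4.85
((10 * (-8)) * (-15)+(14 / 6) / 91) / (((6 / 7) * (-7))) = -46801 / 234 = -200.00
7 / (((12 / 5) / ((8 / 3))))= 70 / 9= 7.78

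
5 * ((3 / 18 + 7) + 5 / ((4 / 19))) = 1855 / 12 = 154.58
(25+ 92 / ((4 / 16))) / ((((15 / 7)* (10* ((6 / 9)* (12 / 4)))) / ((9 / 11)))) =8253 / 1100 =7.50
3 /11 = 0.27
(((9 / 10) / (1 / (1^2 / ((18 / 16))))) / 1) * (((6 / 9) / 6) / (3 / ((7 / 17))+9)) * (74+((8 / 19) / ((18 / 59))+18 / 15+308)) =4603424 / 2193075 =2.10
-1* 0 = 0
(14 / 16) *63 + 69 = 993 / 8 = 124.12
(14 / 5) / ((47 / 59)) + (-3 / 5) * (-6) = 1672 / 235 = 7.11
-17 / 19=-0.89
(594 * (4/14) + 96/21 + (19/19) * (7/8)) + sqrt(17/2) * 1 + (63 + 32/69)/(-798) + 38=sqrt(34)/2 + 46930705/220248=216.00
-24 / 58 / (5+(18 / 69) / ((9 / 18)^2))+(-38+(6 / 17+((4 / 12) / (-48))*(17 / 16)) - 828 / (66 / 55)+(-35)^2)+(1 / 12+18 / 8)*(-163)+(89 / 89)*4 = 19095351649 / 157886208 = 120.94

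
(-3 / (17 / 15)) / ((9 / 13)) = -65 / 17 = -3.82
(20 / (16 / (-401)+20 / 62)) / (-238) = -62155 / 209083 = -0.30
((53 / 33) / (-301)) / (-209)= 53 / 2075997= 0.00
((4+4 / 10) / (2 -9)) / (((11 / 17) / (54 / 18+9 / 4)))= -51 / 10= -5.10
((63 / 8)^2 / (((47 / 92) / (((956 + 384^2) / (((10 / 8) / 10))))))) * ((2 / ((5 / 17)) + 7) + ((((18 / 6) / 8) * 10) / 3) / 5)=951753058641 / 470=2025006507.75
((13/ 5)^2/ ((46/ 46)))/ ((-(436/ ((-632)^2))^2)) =-5673382.05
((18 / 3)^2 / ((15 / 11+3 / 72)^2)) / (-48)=-52272 / 137641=-0.38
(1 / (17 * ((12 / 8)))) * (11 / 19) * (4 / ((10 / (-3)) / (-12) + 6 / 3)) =0.04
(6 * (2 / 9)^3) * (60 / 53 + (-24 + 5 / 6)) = -56056 / 38637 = -1.45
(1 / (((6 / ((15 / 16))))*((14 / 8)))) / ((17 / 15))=0.08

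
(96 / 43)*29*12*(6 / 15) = 66816 / 215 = 310.77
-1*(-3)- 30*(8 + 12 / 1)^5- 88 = -96000085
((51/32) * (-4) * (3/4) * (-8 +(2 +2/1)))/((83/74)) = 5661/332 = 17.05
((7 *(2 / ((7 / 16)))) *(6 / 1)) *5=960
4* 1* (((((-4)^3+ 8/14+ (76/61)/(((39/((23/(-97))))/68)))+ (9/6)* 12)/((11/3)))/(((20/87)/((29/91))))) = -187243642686/2694927235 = -69.48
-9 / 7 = -1.29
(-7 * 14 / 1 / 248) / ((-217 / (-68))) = -119 / 961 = -0.12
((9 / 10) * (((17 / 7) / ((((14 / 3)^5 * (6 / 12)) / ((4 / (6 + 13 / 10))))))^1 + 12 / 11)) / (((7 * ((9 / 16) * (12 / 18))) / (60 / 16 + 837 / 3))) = 700139622429 / 6613050290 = 105.87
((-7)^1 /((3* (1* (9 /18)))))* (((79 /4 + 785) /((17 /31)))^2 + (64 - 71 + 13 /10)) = -116174545249 /11560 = -10049701.15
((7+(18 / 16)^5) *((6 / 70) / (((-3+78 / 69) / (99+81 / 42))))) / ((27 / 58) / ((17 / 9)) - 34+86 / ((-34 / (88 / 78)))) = 21626969686803 / 19438065188864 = 1.11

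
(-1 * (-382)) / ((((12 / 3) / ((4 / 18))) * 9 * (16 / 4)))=191 / 324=0.59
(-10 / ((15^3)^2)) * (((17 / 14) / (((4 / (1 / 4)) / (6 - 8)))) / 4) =17 / 510300000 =0.00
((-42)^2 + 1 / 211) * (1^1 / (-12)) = -372205 / 2532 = -147.00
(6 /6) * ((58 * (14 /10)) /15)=5.41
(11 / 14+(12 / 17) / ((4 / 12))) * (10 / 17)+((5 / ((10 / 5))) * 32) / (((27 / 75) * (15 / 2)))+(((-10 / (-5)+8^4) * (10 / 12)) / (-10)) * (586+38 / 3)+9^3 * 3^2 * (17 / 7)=-10294937242 / 54621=-188479.47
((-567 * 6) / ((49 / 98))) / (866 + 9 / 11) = -74844 / 9535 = -7.85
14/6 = 7/3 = 2.33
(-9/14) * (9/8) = -81/112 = -0.72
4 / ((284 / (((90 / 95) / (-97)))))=-18 / 130853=-0.00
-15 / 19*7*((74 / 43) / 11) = -0.86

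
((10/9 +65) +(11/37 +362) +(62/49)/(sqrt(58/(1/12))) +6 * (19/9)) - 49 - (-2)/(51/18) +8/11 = 31 * sqrt(174)/8526 +24504151/62271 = 393.56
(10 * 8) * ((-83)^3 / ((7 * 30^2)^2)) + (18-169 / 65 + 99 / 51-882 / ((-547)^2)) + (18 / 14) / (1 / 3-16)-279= -31181506270956467 / 118607607034875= -262.90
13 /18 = 0.72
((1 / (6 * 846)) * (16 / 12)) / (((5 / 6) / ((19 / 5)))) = 38 / 31725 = 0.00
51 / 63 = 17 / 21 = 0.81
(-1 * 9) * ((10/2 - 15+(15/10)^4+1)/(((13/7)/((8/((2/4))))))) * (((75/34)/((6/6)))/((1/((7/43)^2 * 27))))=393824025/817258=481.88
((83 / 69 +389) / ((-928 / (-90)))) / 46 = 100965 / 122728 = 0.82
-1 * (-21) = 21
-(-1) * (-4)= -4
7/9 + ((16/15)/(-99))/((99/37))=113753/147015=0.77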